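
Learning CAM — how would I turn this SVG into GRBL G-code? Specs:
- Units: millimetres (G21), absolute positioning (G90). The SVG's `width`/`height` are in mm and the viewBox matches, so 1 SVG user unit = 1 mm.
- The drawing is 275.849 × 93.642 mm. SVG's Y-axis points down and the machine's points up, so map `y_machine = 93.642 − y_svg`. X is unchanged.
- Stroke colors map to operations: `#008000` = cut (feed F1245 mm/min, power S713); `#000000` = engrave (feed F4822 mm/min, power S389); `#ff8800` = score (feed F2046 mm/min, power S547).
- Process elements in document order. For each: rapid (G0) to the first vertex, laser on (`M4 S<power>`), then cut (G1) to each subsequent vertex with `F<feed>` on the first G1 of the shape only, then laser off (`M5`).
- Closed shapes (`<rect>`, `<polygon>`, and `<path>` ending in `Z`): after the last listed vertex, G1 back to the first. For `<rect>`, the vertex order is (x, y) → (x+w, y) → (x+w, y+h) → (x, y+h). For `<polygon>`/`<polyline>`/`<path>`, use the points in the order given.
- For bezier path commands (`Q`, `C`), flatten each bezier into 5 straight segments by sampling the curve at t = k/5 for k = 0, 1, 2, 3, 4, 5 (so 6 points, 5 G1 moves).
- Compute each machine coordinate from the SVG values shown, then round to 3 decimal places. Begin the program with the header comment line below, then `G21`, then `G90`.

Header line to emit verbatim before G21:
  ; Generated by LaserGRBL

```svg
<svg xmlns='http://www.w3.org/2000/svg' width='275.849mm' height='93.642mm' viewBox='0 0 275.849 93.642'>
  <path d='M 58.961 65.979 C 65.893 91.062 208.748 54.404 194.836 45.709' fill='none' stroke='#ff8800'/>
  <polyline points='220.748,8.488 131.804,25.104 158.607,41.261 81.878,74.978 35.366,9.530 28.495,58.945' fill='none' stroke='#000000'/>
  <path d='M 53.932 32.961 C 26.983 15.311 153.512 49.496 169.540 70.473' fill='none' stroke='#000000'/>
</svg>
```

; Generated by LaserGRBL
G21
G90
G0 X58.961 Y27.663
M4 S547
G1 X77.089 Y19.304 F2046
G1 X113.790 Y21.458
G1 X155.014 Y29.818
G1 X186.713 Y40.078
G1 X194.836 Y47.933
M5
G0 X220.748 Y85.154
M4 S389
G1 X131.804 Y68.538 F4822
G1 X158.607 Y52.381
G1 X81.878 Y18.664
G1 X35.366 Y84.112
G1 X28.495 Y34.697
M5
G0 X53.932 Y60.681
M4 S389
G1 X54.068 Y65.571 F4822
G1 X78.368 Y61.143
G1 X114.161 Y50.518
G1 X148.775 Y36.820
G1 X169.540 Y23.169
M5

Since the viewBox matches the mm dimensions, user units are millimetres directly. The only transform is the Y-flip y_m = 93.642 − y_svg.

Shape 1 is a cubic bezier drawn with `<path>`. Its stroke #ff8800 means score at S547, F2046. After flipping Y the toolpath is (58.961,27.663) → (77.089,19.304) → (113.790,21.458) → (155.014,29.818) → (186.713,40.078) → (194.836,47.933).

Shape 2 is a open polyline drawn with `<polyline>`. Its stroke #000000 means engrave at S389, F4822. After flipping Y the toolpath is (220.748,85.154) → (131.804,68.538) → (158.607,52.381) → (81.878,18.664) → (35.366,84.112) → (28.495,34.697).

Shape 3 is a cubic bezier drawn with `<path>`. Its stroke #000000 means engrave at S389, F4822. After flipping Y the toolpath is (53.932,60.681) → (54.068,65.571) → (78.368,61.143) → (114.161,50.518) → (148.775,36.820) → (169.540,23.169).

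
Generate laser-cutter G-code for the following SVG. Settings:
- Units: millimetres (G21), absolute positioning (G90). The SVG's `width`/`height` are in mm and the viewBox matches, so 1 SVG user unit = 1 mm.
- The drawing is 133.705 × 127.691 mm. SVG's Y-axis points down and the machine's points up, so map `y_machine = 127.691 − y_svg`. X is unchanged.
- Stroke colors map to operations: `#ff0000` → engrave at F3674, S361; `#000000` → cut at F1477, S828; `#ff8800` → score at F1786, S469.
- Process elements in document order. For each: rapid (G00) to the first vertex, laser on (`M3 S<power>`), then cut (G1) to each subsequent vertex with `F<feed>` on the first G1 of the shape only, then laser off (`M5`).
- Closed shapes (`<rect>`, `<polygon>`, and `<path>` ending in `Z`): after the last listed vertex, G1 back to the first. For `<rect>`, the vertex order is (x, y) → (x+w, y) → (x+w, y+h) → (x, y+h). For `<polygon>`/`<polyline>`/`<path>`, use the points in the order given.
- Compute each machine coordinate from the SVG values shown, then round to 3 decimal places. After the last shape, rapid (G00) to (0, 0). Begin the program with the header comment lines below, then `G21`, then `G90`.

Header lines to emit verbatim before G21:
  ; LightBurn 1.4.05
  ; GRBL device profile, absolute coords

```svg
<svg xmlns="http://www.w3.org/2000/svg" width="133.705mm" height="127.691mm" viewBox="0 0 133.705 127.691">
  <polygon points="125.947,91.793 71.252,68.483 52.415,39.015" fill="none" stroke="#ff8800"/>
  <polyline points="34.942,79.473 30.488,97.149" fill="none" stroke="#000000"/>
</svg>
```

viewBox `0 0 133.705 127.691` with mm width/height → 1 unit = 1 mm. Flip: y_m = 127.691 − y_svg.

**Shape 1** — `<polygon>` closed polygon, stroke `#ff8800` → score (S469, F1786). Machine vertices: (125.947,35.898) → (71.252,59.208) → (52.415,88.676) → (125.947,35.898). Closed: final G1 returns to the first vertex.

**Shape 2** — `<polyline>` line segment, stroke `#000000` → cut (S828, F1477). Machine vertices: (34.942,48.218) → (30.488,30.542). Open path.

; LightBurn 1.4.05
; GRBL device profile, absolute coords
G21
G90
G00 X125.947 Y35.898
M3 S469
G1 X71.252 Y59.208 F1786
G1 X52.415 Y88.676
G1 X125.947 Y35.898
M5
G00 X34.942 Y48.218
M3 S828
G1 X30.488 Y30.542 F1477
M5
G00 X0.000 Y0.000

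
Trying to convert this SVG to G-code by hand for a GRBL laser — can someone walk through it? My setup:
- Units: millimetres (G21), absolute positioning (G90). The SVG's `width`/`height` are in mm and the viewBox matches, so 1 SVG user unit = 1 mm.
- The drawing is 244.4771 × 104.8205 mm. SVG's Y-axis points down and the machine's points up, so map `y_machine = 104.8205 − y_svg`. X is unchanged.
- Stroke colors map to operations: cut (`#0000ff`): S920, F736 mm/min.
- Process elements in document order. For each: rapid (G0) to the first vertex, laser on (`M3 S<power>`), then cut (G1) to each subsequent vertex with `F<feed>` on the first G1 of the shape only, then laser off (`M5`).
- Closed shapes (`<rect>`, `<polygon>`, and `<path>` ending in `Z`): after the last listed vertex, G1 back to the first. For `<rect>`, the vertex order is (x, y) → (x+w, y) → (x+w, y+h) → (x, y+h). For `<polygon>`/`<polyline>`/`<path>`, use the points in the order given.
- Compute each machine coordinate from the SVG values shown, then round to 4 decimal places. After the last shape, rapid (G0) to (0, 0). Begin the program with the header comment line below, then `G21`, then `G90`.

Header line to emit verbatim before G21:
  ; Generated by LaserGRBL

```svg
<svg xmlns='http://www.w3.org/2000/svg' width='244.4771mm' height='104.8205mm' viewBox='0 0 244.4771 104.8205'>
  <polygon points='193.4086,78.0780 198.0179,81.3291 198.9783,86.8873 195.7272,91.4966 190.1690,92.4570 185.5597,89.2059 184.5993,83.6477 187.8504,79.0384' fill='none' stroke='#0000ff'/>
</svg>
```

Since the viewBox matches the mm dimensions, user units are millimetres directly. The only transform is the Y-flip y_m = 104.8205 − y_svg.

Shape 1 is a regular polygon drawn with `<polygon>`. Its stroke #0000ff means cut at S920, F736. After flipping Y the toolpath is (193.4086,26.7425) → (198.0179,23.4914) → (198.9783,17.9332) → (195.7272,13.3239) → (190.1690,12.3635) → (185.5597,15.6146) → (184.5993,21.1728) → (187.8504,25.7821) → (193.4086,26.7425), returning to the start.

; Generated by LaserGRBL
G21
G90
G0 X193.4086 Y26.7425
M3 S920
G1 X198.0179 Y23.4914 F736
G1 X198.9783 Y17.9332
G1 X195.7272 Y13.3239
G1 X190.1690 Y12.3635
G1 X185.5597 Y15.6146
G1 X184.5993 Y21.1728
G1 X187.8504 Y25.7821
G1 X193.4086 Y26.7425
M5
G0 X0.0000 Y0.0000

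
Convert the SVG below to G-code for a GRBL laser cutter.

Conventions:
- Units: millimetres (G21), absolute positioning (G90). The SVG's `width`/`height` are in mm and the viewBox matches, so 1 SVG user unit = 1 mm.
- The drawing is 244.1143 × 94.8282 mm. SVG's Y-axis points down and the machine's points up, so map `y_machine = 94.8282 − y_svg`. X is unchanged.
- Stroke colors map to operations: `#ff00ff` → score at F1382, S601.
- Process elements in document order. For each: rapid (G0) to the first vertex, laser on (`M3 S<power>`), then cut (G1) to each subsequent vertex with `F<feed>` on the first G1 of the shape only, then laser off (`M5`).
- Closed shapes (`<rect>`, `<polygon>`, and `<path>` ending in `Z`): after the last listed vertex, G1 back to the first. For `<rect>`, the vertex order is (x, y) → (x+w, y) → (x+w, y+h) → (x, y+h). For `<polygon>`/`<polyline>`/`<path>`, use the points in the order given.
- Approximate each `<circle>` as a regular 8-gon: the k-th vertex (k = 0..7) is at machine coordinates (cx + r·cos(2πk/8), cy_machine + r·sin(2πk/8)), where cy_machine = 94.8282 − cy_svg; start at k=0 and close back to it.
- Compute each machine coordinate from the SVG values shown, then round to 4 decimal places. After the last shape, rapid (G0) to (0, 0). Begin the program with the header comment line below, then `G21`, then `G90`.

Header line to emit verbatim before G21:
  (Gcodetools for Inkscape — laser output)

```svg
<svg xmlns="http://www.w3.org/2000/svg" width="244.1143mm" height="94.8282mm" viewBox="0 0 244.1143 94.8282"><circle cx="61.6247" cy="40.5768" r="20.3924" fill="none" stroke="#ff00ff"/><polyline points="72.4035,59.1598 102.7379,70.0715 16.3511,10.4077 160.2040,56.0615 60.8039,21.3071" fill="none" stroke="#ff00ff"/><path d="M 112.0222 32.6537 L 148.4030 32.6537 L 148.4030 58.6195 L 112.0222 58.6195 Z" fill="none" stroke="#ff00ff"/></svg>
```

(Gcodetools for Inkscape — laser output)
G21
G90
G0 X82.0171 Y54.2514
M3 S601
G1 X76.0443 Y68.6710 F1382
G1 X61.6247 Y74.6438
G1 X47.2051 Y68.6710
G1 X41.2323 Y54.2514
G1 X47.2051 Y39.8318
G1 X61.6247 Y33.8590
G1 X76.0443 Y39.8318
G1 X82.0171 Y54.2514
M5
G0 X72.4035 Y35.6684
M3 S601
G1 X102.7379 Y24.7567 F1382
G1 X16.3511 Y84.4205
G1 X160.2040 Y38.7667
G1 X60.8039 Y73.5211
M5
G0 X112.0222 Y62.1745
M3 S601
G1 X148.4030 Y62.1745 F1382
G1 X148.4030 Y36.2087
G1 X112.0222 Y36.2087
G1 X112.0222 Y62.1745
M5
G0 X0.0000 Y0.0000

1 u = 1 mm; y_m = 94.8282 − y.

[1] `<circle>` circle, #ff00ff→score S601 F1382: (82.0171,54.2514) → (76.0443,68.6710) → (61.6247,74.6438) → (47.2051,68.6710) → (41.2323,54.2514) → (47.2051,39.8318) → (61.6247,33.8590) → (76.0443,39.8318) → (82.0171,54.2514) (closed)

[2] `<polyline>` open polyline, #ff00ff→score S601 F1382: (72.4035,35.6684) → (102.7379,24.7567) → (16.3511,84.4205) → (160.2040,38.7667) → (60.8039,73.5211)

[3] `<path>` rectangle, #ff00ff→score S601 F1382: (112.0222,62.1745) → (148.4030,62.1745) → (148.4030,36.2087) → (112.0222,36.2087) → (112.0222,62.1745) (closed)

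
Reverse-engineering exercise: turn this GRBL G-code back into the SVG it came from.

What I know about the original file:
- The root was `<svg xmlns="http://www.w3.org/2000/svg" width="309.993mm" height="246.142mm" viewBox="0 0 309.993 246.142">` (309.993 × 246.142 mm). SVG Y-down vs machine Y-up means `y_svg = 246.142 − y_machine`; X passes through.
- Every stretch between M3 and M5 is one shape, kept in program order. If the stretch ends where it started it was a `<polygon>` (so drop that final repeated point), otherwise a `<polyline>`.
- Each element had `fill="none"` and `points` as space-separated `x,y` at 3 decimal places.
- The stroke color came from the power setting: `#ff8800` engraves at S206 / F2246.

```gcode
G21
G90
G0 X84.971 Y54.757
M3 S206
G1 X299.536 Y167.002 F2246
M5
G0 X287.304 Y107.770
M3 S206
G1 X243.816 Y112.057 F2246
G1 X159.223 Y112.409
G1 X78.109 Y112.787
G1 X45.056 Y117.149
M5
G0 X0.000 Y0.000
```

<svg xmlns="http://www.w3.org/2000/svg" width="309.993mm" height="246.142mm" viewBox="0 0 309.993 246.142">
  <polyline points="84.971,191.385 299.536,79.140" fill="none" stroke="#ff8800"/>
  <polyline points="287.304,138.372 243.816,134.085 159.223,133.733 78.109,133.355 45.056,128.993" fill="none" stroke="#ff8800"/>
</svg>

Machine Y-up, SVG Y-down with viewBox height 246.142, so y_svg = 246.142 − y_machine; X carries over. Every run uses S206, so all elements get stroke `#ff8800` (engrave).

Run 1: The run is open, so emit a `<polyline>` with points (Y-flipped): 84.971,191.385 299.536,79.140.

Run 2: The run is open, so emit a `<polyline>` with points (Y-flipped): 287.304,138.372 243.816,134.085 159.223,133.733 78.109,133.355 45.056,128.993.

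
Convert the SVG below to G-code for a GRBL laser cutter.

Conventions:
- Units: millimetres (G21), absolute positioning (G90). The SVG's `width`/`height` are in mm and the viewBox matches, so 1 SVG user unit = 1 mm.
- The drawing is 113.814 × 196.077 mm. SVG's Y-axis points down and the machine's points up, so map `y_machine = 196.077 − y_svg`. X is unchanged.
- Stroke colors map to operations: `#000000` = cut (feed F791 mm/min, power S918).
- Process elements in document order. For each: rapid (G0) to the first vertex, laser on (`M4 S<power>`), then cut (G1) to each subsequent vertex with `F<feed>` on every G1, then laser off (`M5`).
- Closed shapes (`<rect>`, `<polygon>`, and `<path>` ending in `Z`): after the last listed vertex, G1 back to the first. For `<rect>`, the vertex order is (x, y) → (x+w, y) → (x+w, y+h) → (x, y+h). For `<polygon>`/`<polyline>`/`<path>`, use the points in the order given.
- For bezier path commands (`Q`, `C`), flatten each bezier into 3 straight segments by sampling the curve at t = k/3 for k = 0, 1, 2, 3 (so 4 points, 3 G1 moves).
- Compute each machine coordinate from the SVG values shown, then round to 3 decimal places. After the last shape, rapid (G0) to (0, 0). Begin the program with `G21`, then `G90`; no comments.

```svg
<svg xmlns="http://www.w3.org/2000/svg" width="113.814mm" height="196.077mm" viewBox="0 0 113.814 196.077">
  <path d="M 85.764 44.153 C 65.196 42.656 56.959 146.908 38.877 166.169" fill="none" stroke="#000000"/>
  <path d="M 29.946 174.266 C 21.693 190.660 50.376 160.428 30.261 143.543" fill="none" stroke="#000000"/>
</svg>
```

viewBox `0 0 113.814 196.077` with mm width/height → 1 unit = 1 mm. Flip: y_m = 196.077 − y_svg.

**Shape 1** — `<path>` cubic bezier, stroke `#000000` → cut (S918, F791). Control points (SVG): P0=(85.764,44.153), P1=(65.196,42.656), P2=(56.959,146.908), P3=(38.877,166.169); sampled at t=k/3. Machine vertices: (85.764,151.924) → (68.485,125.236) → (54.499,70.435) → (38.877,29.908). Open path.

**Shape 2** — `<path>` cubic bezier, stroke `#000000` → cut (S918, F791). Control points (SVG): P0=(29.946,174.266), P1=(21.693,190.660), P2=(50.376,160.428), P3=(30.261,143.543); sampled at t=k/3. Machine vertices: (29.946,21.811) → (30.830,18.738) → (37.285,33.421) → (30.261,52.534). Open path.

G21
G90
G0 X85.764 Y151.924
M4 S918
G1 X68.485 Y125.236 F791
G1 X54.499 Y70.435 F791
G1 X38.877 Y29.908 F791
M5
G0 X29.946 Y21.811
M4 S918
G1 X30.830 Y18.738 F791
G1 X37.285 Y33.421 F791
G1 X30.261 Y52.534 F791
M5
G0 X0.000 Y0.000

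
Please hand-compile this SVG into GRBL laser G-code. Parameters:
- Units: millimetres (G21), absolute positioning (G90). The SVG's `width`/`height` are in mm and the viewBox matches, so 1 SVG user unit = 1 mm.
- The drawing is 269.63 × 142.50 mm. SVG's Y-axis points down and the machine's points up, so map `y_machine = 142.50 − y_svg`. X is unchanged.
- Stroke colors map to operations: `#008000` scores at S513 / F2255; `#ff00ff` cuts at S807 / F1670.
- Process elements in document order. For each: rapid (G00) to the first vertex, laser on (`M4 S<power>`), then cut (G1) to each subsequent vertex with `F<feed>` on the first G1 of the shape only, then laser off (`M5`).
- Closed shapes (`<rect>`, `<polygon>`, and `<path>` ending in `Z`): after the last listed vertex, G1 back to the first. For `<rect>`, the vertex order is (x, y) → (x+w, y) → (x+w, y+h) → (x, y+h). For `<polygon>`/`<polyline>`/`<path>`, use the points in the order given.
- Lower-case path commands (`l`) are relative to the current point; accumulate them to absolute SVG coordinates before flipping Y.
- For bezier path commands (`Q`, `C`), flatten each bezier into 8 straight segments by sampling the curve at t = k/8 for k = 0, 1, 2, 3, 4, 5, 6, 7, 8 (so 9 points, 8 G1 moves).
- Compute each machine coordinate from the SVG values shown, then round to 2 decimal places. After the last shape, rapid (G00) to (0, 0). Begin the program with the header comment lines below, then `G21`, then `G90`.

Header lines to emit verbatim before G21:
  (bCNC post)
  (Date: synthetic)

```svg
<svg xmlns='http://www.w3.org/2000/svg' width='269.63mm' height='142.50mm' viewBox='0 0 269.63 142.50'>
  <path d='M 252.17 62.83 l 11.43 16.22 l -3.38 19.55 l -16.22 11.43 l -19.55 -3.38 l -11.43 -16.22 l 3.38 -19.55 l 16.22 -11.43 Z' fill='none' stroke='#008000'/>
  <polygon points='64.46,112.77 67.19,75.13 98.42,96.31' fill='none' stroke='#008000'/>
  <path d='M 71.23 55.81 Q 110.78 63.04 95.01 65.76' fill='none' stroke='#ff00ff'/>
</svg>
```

1 u = 1 mm; y_m = 142.50 − y.

[1] `<path>` regular polygon, #008000→score S513 F2255: (252.17,79.67) → (263.60,63.45) → (260.22,43.90) → (244.00,32.47) → (224.45,35.85) → (213.02,52.07) → (216.40,71.62) → (232.62,83.05) → (252.17,79.67) (closed)

[2] `<polygon>` regular polygon, #008000→score S513 F2255: (64.46,29.73) → (67.19,67.37) → (98.42,46.19) → (64.46,29.73) (closed)

[3] `<path>` quadratic bezier, #ff00ff→cut S807 F1670: (71.23,86.69) → (80.25,84.95) → (87.55,83.36) → (93.11,81.90) → (96.95,80.59) → (99.06,79.41) → (99.44,78.38) → (98.09,77.49) → (95.01,76.74)

(bCNC post)
(Date: synthetic)
G21
G90
G00 X252.17 Y79.67
M4 S513
G1 X263.60 Y63.45 F2255
G1 X260.22 Y43.90
G1 X244.00 Y32.47
G1 X224.45 Y35.85
G1 X213.02 Y52.07
G1 X216.40 Y71.62
G1 X232.62 Y83.05
G1 X252.17 Y79.67
M5
G00 X64.46 Y29.73
M4 S513
G1 X67.19 Y67.37 F2255
G1 X98.42 Y46.19
G1 X64.46 Y29.73
M5
G00 X71.23 Y86.69
M4 S807
G1 X80.25 Y84.95 F1670
G1 X87.55 Y83.36
G1 X93.11 Y81.90
G1 X96.95 Y80.59
G1 X99.06 Y79.41
G1 X99.44 Y78.38
G1 X98.09 Y77.49
G1 X95.01 Y76.74
M5
G00 X0.00 Y0.00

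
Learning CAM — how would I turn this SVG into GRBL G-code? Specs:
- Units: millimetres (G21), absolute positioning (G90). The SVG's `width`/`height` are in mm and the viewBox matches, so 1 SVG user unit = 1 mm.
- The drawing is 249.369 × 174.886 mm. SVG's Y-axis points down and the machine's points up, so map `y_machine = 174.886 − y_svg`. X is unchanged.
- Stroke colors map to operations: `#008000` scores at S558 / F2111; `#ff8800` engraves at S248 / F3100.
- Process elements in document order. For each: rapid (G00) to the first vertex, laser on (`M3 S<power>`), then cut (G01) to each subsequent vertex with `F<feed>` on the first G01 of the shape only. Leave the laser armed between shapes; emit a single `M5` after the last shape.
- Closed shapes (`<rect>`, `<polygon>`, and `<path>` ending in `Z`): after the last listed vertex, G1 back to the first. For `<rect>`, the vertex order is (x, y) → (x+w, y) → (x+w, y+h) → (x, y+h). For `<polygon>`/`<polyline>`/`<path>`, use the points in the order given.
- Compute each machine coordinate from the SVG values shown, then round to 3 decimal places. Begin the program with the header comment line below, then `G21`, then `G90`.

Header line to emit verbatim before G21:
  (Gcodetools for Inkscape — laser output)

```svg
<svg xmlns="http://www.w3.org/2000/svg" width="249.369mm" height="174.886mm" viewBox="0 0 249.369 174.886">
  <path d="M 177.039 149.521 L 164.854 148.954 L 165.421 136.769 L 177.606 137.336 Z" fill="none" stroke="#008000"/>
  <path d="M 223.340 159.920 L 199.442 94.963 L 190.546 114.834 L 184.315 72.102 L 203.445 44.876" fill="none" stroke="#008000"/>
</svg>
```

(Gcodetools for Inkscape — laser output)
G21
G90
G00 X177.039 Y25.365
M3 S558
G01 X164.854 Y25.932 F2111
G01 X165.421 Y38.117
G01 X177.606 Y37.550
G01 X177.039 Y25.365
G00 X223.340 Y14.966
M3 S558
G01 X199.442 Y79.923 F2111
G01 X190.546 Y60.052
G01 X184.315 Y102.784
G01 X203.445 Y130.010
M5

Since the viewBox matches the mm dimensions, user units are millimetres directly. The only transform is the Y-flip y_m = 174.886 − y_svg.

Shape 1 is a regular polygon drawn with `<path>`. Its stroke #008000 means score at S558, F2111. After flipping Y the toolpath is (177.039,25.365) → (164.854,25.932) → (165.421,38.117) → (177.606,37.550) → (177.039,25.365), returning to the start.

Shape 2 is a open polyline drawn with `<path>`. Its stroke #008000 means score at S558, F2111. After flipping Y the toolpath is (223.340,14.966) → (199.442,79.923) → (190.546,60.052) → (184.315,102.784) → (203.445,130.010).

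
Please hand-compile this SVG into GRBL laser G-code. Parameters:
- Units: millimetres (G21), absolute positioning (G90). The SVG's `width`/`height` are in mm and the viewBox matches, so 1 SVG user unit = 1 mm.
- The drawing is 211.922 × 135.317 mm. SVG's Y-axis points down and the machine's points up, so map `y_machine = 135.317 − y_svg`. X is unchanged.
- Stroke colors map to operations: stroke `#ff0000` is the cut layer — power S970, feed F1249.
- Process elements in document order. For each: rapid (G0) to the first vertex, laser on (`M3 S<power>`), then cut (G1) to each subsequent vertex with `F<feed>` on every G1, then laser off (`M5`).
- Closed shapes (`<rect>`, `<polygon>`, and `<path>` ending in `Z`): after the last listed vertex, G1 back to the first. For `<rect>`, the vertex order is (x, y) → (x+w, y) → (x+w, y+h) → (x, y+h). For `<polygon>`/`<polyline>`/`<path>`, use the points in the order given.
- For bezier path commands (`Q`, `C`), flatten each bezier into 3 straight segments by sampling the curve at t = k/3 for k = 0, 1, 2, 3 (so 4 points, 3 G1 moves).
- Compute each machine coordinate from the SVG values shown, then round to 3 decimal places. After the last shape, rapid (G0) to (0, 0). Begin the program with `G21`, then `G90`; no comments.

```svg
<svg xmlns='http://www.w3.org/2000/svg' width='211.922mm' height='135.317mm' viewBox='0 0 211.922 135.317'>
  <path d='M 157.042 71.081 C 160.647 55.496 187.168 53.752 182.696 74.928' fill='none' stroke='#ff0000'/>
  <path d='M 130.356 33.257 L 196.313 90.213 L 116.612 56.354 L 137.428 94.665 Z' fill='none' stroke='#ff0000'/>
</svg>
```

G21
G90
G0 X157.042 Y64.236
M3 S970
G1 X166.289 Y74.871 F1249
G1 X178.834 Y74.261 F1249
G1 X182.696 Y60.389 F1249
M5
G0 X130.356 Y102.060
M3 S970
G1 X196.313 Y45.104 F1249
G1 X116.612 Y78.963 F1249
G1 X137.428 Y40.652 F1249
G1 X130.356 Y102.060 F1249
M5
G0 X0.000 Y0.000

viewBox `0 0 211.922 135.317` with mm width/height → 1 unit = 1 mm. Flip: y_m = 135.317 − y_svg.

**Shape 1** — `<path>` cubic bezier, stroke `#ff0000` → cut (S970, F1249). Control points (SVG): P0=(157.042,71.081), P1=(160.647,55.496), P2=(187.168,53.752), P3=(182.696,74.928); sampled at t=k/3. Machine vertices: (157.042,64.236) → (166.289,74.871) → (178.834,74.261) → (182.696,60.389). Open path.

**Shape 2** — `<path>` closed polygon, stroke `#ff0000` → cut (S970, F1249). Machine vertices: (130.356,102.060) → (196.313,45.104) → (116.612,78.963) → (137.428,40.652) → (130.356,102.060). Closed: final G1 returns to the first vertex.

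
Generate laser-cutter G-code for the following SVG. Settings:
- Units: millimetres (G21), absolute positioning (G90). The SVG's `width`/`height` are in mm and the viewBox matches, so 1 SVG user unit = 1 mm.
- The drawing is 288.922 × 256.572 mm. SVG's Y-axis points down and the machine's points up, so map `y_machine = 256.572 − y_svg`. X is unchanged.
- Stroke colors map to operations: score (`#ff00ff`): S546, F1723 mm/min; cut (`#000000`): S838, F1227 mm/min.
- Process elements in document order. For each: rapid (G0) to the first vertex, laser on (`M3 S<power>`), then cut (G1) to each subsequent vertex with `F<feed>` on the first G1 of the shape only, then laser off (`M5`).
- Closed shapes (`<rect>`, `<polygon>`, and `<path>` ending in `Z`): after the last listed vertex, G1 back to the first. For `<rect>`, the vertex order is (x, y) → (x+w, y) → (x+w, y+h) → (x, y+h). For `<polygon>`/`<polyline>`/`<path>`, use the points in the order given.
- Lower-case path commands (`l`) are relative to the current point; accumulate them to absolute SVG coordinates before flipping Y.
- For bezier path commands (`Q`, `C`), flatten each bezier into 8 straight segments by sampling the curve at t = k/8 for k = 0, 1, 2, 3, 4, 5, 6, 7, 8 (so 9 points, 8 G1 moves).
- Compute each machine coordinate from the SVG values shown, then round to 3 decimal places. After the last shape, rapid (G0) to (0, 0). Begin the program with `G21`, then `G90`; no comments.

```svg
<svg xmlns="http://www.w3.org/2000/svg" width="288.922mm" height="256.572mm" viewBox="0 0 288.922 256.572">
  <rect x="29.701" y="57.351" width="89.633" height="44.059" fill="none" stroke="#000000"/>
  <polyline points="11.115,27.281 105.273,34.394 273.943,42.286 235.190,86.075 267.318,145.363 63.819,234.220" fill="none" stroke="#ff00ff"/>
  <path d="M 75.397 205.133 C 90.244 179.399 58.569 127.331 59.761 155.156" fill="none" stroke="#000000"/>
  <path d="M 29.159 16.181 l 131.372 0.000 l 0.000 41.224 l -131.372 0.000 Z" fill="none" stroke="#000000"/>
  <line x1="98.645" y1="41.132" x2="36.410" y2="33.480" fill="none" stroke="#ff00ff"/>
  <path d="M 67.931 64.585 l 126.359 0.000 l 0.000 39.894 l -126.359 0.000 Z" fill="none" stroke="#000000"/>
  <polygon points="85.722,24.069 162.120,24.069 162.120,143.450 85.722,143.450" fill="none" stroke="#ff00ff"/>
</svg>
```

G21
G90
G0 X29.701 Y199.221
M3 S838
G1 X119.334 Y199.221 F1227
G1 X119.334 Y155.162
G1 X29.701 Y155.162
G1 X29.701 Y199.221
M5
G0 X11.115 Y229.291
M3 S546
G1 X105.273 Y222.178 F1723
G1 X273.943 Y214.286
G1 X235.190 Y170.497
G1 X267.318 Y111.209
G1 X63.819 Y22.352
M5
G0 X75.397 Y51.439
M3 S838
G1 X78.939 Y62.116 F1227
G1 X79.050 Y74.017
G1 X76.660 Y85.898
G1 X72.700 Y96.512
G1 X68.099 Y104.616
G1 X63.789 Y108.965
G1 X60.700 Y108.313
G1 X59.761 Y101.416
M5
G0 X29.159 Y240.391
M3 S838
G1 X160.531 Y240.391 F1227
G1 X160.531 Y199.167
G1 X29.159 Y199.167
G1 X29.159 Y240.391
M5
G0 X98.645 Y215.440
M3 S546
G1 X36.410 Y223.092 F1723
M5
G0 X67.931 Y191.987
M3 S838
G1 X194.290 Y191.987 F1227
G1 X194.290 Y152.093
G1 X67.931 Y152.093
G1 X67.931 Y191.987
M5
G0 X85.722 Y232.503
M3 S546
G1 X162.120 Y232.503 F1723
G1 X162.120 Y113.122
G1 X85.722 Y113.122
G1 X85.722 Y232.503
M5
G0 X0.000 Y0.000

Since the viewBox matches the mm dimensions, user units are millimetres directly. The only transform is the Y-flip y_m = 256.572 − y_svg.

Shape 1 is a rectangle drawn with `<rect>`. Its stroke #000000 means cut at S838, F1227. After flipping Y the toolpath is (29.701,199.221) → (119.334,199.221) → (119.334,155.162) → (29.701,155.162) → (29.701,199.221), returning to the start.

Shape 2 is a open polyline drawn with `<polyline>`. Its stroke #ff00ff means score at S546, F1723. After flipping Y the toolpath is (11.115,229.291) → (105.273,222.178) → (273.943,214.286) → (235.190,170.497) → (267.318,111.209) → (63.819,22.352).

Shape 3 is a cubic bezier drawn with `<path>`. Its stroke #000000 means cut at S838, F1227. After flipping Y the toolpath is (75.397,51.439) → (78.939,62.116) → (79.050,74.017) → (76.660,85.898) → (72.700,96.512) → (68.099,104.616) → (63.789,108.965) → (60.700,108.313) → (59.761,101.416).

Shape 4 is a rectangle drawn with `<path>`. Its stroke #000000 means cut at S838, F1227. After flipping Y the toolpath is (29.159,240.391) → (160.531,240.391) → (160.531,199.167) → (29.159,199.167) → (29.159,240.391), returning to the start.

Shape 5 is a line segment drawn with `<line>`. Its stroke #ff00ff means score at S546, F1723. After flipping Y the toolpath is (98.645,215.440) → (36.410,223.092).

Shape 6 is a rectangle drawn with `<path>`. Its stroke #000000 means cut at S838, F1227. After flipping Y the toolpath is (67.931,191.987) → (194.290,191.987) → (194.290,152.093) → (67.931,152.093) → (67.931,191.987), returning to the start.

Shape 7 is a rectangle drawn with `<polygon>`. Its stroke #ff00ff means score at S546, F1723. After flipping Y the toolpath is (85.722,232.503) → (162.120,232.503) → (162.120,113.122) → (85.722,113.122) → (85.722,232.503), returning to the start.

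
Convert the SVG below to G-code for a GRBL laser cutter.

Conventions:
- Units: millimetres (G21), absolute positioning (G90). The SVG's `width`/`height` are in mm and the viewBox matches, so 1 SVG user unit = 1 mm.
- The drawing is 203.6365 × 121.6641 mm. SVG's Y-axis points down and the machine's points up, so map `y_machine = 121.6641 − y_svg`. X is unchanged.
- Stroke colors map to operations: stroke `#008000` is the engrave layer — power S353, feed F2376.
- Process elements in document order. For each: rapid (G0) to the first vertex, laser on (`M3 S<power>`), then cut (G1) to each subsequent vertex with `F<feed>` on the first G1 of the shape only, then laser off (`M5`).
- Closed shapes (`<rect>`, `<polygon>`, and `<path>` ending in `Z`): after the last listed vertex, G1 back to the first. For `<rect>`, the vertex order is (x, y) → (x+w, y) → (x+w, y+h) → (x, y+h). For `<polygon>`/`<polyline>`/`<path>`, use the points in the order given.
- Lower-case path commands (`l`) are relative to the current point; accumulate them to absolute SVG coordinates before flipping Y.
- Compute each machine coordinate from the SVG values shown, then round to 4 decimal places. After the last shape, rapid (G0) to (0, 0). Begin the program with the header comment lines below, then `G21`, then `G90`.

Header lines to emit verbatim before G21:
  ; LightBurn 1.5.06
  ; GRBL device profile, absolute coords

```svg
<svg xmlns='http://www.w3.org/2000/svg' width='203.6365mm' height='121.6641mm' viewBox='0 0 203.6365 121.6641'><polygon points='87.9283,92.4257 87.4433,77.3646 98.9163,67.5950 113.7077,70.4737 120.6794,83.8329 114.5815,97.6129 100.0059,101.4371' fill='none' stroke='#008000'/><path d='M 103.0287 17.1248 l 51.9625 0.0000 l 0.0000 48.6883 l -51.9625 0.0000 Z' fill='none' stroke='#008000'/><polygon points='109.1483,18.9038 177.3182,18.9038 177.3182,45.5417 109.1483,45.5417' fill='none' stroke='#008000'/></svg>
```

1 u = 1 mm; y_m = 121.6641 − y.

[1] `<polygon>` regular polygon, #008000→engrave S353 F2376: (87.9283,29.2384) → (87.4433,44.2995) → (98.9163,54.0691) → (113.7077,51.1904) → (120.6794,37.8312) → (114.5815,24.0512) → (100.0059,20.2270) → (87.9283,29.2384) (closed)

[2] `<path>` rectangle, #008000→engrave S353 F2376: (103.0287,104.5393) → (154.9912,104.5393) → (154.9912,55.8510) → (103.0287,55.8510) → (103.0287,104.5393) (closed)

[3] `<polygon>` rectangle, #008000→engrave S353 F2376: (109.1483,102.7603) → (177.3182,102.7603) → (177.3182,76.1224) → (109.1483,76.1224) → (109.1483,102.7603) (closed)

; LightBurn 1.5.06
; GRBL device profile, absolute coords
G21
G90
G0 X87.9283 Y29.2384
M3 S353
G1 X87.4433 Y44.2995 F2376
G1 X98.9163 Y54.0691
G1 X113.7077 Y51.1904
G1 X120.6794 Y37.8312
G1 X114.5815 Y24.0512
G1 X100.0059 Y20.2270
G1 X87.9283 Y29.2384
M5
G0 X103.0287 Y104.5393
M3 S353
G1 X154.9912 Y104.5393 F2376
G1 X154.9912 Y55.8510
G1 X103.0287 Y55.8510
G1 X103.0287 Y104.5393
M5
G0 X109.1483 Y102.7603
M3 S353
G1 X177.3182 Y102.7603 F2376
G1 X177.3182 Y76.1224
G1 X109.1483 Y76.1224
G1 X109.1483 Y102.7603
M5
G0 X0.0000 Y0.0000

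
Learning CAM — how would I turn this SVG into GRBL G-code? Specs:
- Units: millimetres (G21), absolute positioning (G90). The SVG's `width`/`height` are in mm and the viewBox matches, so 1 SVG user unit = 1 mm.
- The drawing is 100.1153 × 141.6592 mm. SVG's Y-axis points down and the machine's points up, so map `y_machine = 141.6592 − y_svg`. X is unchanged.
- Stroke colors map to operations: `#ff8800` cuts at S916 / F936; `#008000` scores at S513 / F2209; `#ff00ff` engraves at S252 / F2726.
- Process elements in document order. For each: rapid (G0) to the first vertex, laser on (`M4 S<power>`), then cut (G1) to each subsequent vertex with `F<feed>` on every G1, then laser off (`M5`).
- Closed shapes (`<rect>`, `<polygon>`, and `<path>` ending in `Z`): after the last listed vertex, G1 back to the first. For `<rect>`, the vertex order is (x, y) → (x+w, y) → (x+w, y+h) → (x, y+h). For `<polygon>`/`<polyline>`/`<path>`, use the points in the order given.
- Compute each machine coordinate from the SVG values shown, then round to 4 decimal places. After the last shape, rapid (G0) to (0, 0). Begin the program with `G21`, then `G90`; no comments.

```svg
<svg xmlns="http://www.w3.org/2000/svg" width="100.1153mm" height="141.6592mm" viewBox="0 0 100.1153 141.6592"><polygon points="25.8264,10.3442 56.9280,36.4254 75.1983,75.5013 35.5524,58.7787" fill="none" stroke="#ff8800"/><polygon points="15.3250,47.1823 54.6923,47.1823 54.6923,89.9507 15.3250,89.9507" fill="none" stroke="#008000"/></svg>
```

G21
G90
G0 X25.8264 Y131.3150
M4 S916
G1 X56.9280 Y105.2338 F936
G1 X75.1983 Y66.1579 F936
G1 X35.5524 Y82.8805 F936
G1 X25.8264 Y131.3150 F936
M5
G0 X15.3250 Y94.4769
M4 S513
G1 X54.6923 Y94.4769 F2209
G1 X54.6923 Y51.7085 F2209
G1 X15.3250 Y51.7085 F2209
G1 X15.3250 Y94.4769 F2209
M5
G0 X0.0000 Y0.0000

Since the viewBox matches the mm dimensions, user units are millimetres directly. The only transform is the Y-flip y_m = 141.6592 − y_svg.

Shape 1 is a closed polygon drawn with `<polygon>`. Its stroke #ff8800 means cut at S916, F936. After flipping Y the toolpath is (25.8264,131.3150) → (56.9280,105.2338) → (75.1983,66.1579) → (35.5524,82.8805) → (25.8264,131.3150), returning to the start.

Shape 2 is a rectangle drawn with `<polygon>`. Its stroke #008000 means score at S513, F2209. After flipping Y the toolpath is (15.3250,94.4769) → (54.6923,94.4769) → (54.6923,51.7085) → (15.3250,51.7085) → (15.3250,94.4769), returning to the start.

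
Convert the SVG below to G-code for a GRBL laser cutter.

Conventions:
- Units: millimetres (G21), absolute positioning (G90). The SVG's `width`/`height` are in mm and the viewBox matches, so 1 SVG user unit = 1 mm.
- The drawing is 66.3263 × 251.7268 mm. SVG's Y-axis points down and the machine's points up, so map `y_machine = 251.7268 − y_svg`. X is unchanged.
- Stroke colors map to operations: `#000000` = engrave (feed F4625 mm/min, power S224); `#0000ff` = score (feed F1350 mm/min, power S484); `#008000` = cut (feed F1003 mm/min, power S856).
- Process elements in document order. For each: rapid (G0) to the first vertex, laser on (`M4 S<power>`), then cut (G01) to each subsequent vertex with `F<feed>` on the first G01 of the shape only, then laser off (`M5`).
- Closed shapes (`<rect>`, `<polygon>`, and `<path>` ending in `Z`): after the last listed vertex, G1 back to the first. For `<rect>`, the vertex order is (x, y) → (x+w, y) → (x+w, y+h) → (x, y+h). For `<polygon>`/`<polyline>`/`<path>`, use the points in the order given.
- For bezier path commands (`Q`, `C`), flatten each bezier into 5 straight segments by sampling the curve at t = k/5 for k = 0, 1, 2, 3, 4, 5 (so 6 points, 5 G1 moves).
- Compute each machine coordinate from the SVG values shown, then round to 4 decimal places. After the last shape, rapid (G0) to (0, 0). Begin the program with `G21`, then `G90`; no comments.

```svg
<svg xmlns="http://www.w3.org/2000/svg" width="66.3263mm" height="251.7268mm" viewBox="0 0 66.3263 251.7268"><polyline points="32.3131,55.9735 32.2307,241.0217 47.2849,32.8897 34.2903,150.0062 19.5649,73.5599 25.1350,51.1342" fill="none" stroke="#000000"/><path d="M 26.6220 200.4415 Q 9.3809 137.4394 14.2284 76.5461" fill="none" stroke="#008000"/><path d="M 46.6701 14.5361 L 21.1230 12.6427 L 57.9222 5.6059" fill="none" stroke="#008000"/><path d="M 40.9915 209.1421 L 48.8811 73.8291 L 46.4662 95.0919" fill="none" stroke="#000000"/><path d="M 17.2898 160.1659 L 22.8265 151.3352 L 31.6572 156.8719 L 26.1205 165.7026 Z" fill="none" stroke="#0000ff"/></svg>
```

G21
G90
G0 X32.3131 Y195.7533
M4 S224
G01 X32.2307 Y10.7051 F4625
G01 X47.2849 Y218.8371
G01 X34.2903 Y101.7206
G01 X19.5649 Y178.1669
G01 X25.1350 Y200.5926
M5
G0 X26.6220 Y51.2853
M4 S856
G01 X20.6091 Y76.4018 F1003
G01 X16.3633 Y101.3496
G01 X13.8846 Y126.1287
G01 X13.1729 Y150.7390
G01 X14.2284 Y175.1807
M5
G0 X46.6701 Y237.1907
M4 S856
G01 X21.1230 Y239.0841 F1003
G01 X57.9222 Y246.1209
M5
G0 X40.9915 Y42.5847
M4 S224
G01 X48.8811 Y177.8977 F4625
G01 X46.4662 Y156.6349
M5
G0 X17.2898 Y91.5609
M4 S484
G01 X22.8265 Y100.3916 F1350
G01 X31.6572 Y94.8549
G01 X26.1205 Y86.0242
G01 X17.2898 Y91.5609
M5
G0 X0.0000 Y0.0000

1 u = 1 mm; y_m = 251.7268 − y.

[1] `<polyline>` open polyline, #000000→engrave S224 F4625: (32.3131,195.7533) → (32.2307,10.7051) → (47.2849,218.8371) → (34.2903,101.7206) → (19.5649,178.1669) → (25.1350,200.5926)

[2] `<path>` quadratic bezier, #008000→cut S856 F1003: (26.6220,51.2853) → (20.6091,76.4018) → (16.3633,101.3496) → (13.8846,126.1287) → (13.1729,150.7390) → (14.2284,175.1807)

[3] `<path>` open polyline, #008000→cut S856 F1003: (46.6701,237.1907) → (21.1230,239.0841) → (57.9222,246.1209)

[4] `<path>` open polyline, #000000→engrave S224 F4625: (40.9915,42.5847) → (48.8811,177.8977) → (46.4662,156.6349)

[5] `<path>` regular polygon, #0000ff→score S484 F1350: (17.2898,91.5609) → (22.8265,100.3916) → (31.6572,94.8549) → (26.1205,86.0242) → (17.2898,91.5609) (closed)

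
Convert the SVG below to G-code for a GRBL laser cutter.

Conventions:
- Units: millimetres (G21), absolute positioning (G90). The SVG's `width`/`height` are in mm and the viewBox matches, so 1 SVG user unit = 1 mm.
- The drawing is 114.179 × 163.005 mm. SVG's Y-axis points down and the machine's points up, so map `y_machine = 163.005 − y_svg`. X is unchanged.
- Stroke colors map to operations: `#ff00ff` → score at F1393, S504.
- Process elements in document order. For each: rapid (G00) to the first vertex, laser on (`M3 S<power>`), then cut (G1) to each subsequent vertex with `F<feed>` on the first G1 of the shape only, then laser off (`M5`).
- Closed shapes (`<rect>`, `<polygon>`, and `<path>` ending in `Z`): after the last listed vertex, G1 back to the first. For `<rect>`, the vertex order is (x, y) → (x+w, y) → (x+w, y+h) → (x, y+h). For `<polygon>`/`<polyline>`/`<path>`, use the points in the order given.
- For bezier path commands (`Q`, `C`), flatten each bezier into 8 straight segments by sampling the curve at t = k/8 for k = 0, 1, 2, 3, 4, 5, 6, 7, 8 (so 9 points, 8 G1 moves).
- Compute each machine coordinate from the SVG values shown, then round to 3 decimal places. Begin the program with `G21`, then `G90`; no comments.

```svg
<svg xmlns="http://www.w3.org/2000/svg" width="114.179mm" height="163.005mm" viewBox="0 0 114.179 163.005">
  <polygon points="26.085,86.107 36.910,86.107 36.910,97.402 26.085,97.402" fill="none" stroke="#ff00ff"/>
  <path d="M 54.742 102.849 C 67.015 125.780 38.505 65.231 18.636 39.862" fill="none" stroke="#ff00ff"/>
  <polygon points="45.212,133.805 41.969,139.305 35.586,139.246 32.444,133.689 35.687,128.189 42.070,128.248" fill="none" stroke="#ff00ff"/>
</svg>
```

viewBox `0 0 114.179 163.005` with mm width/height → 1 unit = 1 mm. Flip: y_m = 163.005 − y_svg.

**Shape 1** — `<polygon>` rectangle, stroke `#ff00ff` → score (S504, F1393). Machine vertices: (26.085,76.898) → (36.910,76.898) → (36.910,65.603) → (26.085,65.603) → (26.085,76.898). Closed: final G1 returns to the first vertex.

**Shape 2** — `<path>` cubic bezier, stroke `#ff00ff` → score (S504, F1393). Control points (SVG): P0=(54.742,102.849), P1=(67.015,125.780), P2=(38.505,65.231), P3=(18.636,39.862); sampled at t=k/8. Machine vertices: (54.742,60.156) → (57.529,55.238) → (57.072,56.756) → (53.950,63.319) → (48.742,73.537) → (42.028,86.019) → (34.386,99.374) → (26.395,112.212) → (18.636,123.143). Open path.

**Shape 3** — `<polygon>` regular polygon, stroke `#ff00ff` → score (S504, F1393). Machine vertices: (45.212,29.200) → (41.969,23.700) → (35.586,23.759) → (32.444,29.316) → (35.687,34.816) → (42.070,34.757) → (45.212,29.200). Closed: final G1 returns to the first vertex.

G21
G90
G00 X26.085 Y76.898
M3 S504
G1 X36.910 Y76.898 F1393
G1 X36.910 Y65.603
G1 X26.085 Y65.603
G1 X26.085 Y76.898
M5
G00 X54.742 Y60.156
M3 S504
G1 X57.529 Y55.238 F1393
G1 X57.072 Y56.756
G1 X53.950 Y63.319
G1 X48.742 Y73.537
G1 X42.028 Y86.019
G1 X34.386 Y99.374
G1 X26.395 Y112.212
G1 X18.636 Y123.143
M5
G00 X45.212 Y29.200
M3 S504
G1 X41.969 Y23.700 F1393
G1 X35.586 Y23.759
G1 X32.444 Y29.316
G1 X35.687 Y34.816
G1 X42.070 Y34.757
G1 X45.212 Y29.200
M5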